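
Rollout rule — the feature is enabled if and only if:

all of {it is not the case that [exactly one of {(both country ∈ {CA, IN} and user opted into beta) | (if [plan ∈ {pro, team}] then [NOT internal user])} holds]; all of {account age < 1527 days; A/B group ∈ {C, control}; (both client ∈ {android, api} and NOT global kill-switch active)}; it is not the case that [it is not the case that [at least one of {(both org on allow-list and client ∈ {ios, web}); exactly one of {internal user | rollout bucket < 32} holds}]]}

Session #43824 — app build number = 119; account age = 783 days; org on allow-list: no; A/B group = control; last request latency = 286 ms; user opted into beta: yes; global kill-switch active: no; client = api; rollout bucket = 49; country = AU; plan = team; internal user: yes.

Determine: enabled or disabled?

Enabled

Atomic conditions:
  country ∈ {CA, IN}: AU is not in the set → false
  user opted into beta: yes → true
  plan ∈ {pro, team}: team is in the set → true
  NOT internal user: yes → false
  account age < 1527 days: 783 < 1527 is true
  A/B group ∈ {C, control}: control is in the set → true
  client ∈ {android, api}: api is in the set → true
  NOT global kill-switch active: no → true
  org on allow-list: no → false
  client ∈ {ios, web}: api is not in the set → false
  internal user: yes → true
  rollout bucket < 32: 49 < 32 is false
Combine:
[1.1.1] false AND true = false
[1.1.2] true → false = false
[1.1] exactly-one(false, false) = false
[1] NOT false = true
[2.3] true AND true = true
[2] true AND true AND true = true
[3.1.1.1] false AND false = false
[3.1.1.2] exactly-one(true, false) = true
[3.1.1] false OR true = true
[3.1] NOT true = false
[3] NOT false = true
[root] true AND true AND true = true
Overall: true → enabled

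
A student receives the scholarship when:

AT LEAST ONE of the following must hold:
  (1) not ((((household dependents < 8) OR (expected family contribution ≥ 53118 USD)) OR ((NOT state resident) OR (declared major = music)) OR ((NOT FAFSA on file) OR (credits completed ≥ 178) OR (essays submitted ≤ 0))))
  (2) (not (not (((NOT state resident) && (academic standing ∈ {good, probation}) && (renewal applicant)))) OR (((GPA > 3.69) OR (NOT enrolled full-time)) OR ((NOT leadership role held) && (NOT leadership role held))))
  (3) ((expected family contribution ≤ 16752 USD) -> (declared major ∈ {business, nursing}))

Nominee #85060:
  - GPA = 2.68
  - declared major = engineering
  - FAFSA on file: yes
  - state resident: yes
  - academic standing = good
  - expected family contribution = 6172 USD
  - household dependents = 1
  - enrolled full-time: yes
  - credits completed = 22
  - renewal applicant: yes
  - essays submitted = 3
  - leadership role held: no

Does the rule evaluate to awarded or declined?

Atomic conditions:
  household dependents < 8: 1 < 8 is true
  expected family contribution ≥ 53118 USD: 6172 ≥ 53118 is false
  NOT state resident: yes → false
  declared major = music: engineering == music is false
  NOT FAFSA on file: yes → false
  credits completed ≥ 178: 22 ≥ 178 is false
  essays submitted ≤ 0: 3 ≤ 0 is false
  academic standing ∈ {good, probation}: good is in the set → true
  renewal applicant: yes → true
  GPA > 3.69: 2.68 > 3.69 is false
  NOT enrolled full-time: yes → false
  NOT leadership role held: no → true
  expected family contribution ≤ 16752 USD: 6172 ≤ 16752 is true
  declared major ∈ {business, nursing}: engineering is not in the set → false
Combine:
[1.1.1] true OR false = true
[1.1.2] false OR false = false
[1.1.3] false OR false OR false = false
[1.1] true OR false OR false = true
[1] NOT true = false
[2.1.1.1] false AND true AND true = false
[2.1.1] NOT false = true
[2.1] NOT true = false
[2.2.1] false OR false = false
[2.2.2] true AND true = true
[2.2] false OR true = true
[2] false OR true = true
[3] true → false = false
[root] false OR true OR false = true
Overall: true → awarded

Awarded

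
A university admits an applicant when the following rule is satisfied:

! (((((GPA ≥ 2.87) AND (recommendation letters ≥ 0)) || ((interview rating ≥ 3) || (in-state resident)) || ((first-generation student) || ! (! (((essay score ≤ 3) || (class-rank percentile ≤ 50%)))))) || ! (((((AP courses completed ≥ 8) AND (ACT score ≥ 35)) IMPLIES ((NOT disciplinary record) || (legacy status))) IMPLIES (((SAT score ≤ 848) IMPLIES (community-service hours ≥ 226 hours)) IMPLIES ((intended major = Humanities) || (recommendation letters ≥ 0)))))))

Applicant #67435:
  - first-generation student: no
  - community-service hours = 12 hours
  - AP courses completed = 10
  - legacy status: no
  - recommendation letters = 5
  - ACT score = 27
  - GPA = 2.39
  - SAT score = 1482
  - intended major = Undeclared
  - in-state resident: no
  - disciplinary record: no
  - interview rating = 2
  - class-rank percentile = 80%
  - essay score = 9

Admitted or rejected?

Atomic conditions:
  GPA ≥ 2.87: 2.39 ≥ 2.87 is false
  recommendation letters ≥ 0: 5 ≥ 0 is true
  interview rating ≥ 3: 2 ≥ 3 is false
  in-state resident: no → false
  first-generation student: no → false
  essay score ≤ 3: 9 ≤ 3 is false
  class-rank percentile ≤ 50%: 80 ≤ 50 is false
  AP courses completed ≥ 8: 10 ≥ 8 is true
  ACT score ≥ 35: 27 ≥ 35 is false
  NOT disciplinary record: no → true
  legacy status: no → false
  SAT score ≤ 848: 1482 ≤ 848 is false
  community-service hours ≥ 226 hours: 12 ≥ 226 is false
  intended major = Humanities: Undeclared == Humanities is false
Combine:
[1.1.1] false AND true = false
[1.1.2] false OR false = false
[1.1.3.2.1.1] false OR false = false
[1.1.3.2.1] NOT false = true
[1.1.3.2] NOT true = false
[1.1.3] false OR false = false
[1.1] false OR false OR false = false
[1.2.1.1.1] true AND false = false
[1.2.1.1.2] true OR false = true
[1.2.1.1] false → true (antecedent false ⇒ implication holds) = true
[1.2.1.2.1] false → false (antecedent false ⇒ implication holds) = true
[1.2.1.2.2] false OR true = true
[1.2.1.2] true → true = true
[1.2.1] true → true = true
[1.2] NOT true = false
[1] false OR false = false
[root] NOT false = true
Overall: true → admitted

Admitted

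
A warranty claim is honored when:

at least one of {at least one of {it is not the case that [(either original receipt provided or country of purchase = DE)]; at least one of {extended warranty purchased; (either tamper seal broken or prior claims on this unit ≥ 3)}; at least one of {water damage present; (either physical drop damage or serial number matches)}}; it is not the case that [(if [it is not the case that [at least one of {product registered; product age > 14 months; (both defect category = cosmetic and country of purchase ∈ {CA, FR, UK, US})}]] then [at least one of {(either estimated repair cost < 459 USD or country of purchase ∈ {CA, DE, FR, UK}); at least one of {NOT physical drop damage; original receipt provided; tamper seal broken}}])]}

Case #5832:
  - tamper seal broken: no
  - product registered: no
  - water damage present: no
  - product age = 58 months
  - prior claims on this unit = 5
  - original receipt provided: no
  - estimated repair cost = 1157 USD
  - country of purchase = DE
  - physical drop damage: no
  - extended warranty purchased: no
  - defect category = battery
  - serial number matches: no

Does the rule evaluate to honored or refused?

Atomic conditions:
  original receipt provided: no → false
  country of purchase = DE: DE == DE is true
  extended warranty purchased: no → false
  tamper seal broken: no → false
  prior claims on this unit ≥ 3: 5 ≥ 3 is true
  water damage present: no → false
  physical drop damage: no → false
  serial number matches: no → false
  product registered: no → false
  product age > 14 months: 58 > 14 is true
  defect category = cosmetic: battery == cosmetic is false
  country of purchase ∈ {CA, FR, UK, US}: DE is not in the set → false
  estimated repair cost < 459 USD: 1157 < 459 is false
  country of purchase ∈ {CA, DE, FR, UK}: DE is in the set → true
  NOT physical drop damage: no → true
Combine:
[1.1.1] false OR true = true
[1.1] NOT true = false
[1.2.2] false OR true = true
[1.2] false OR true = true
[1.3.2] false OR false = false
[1.3] false OR false = false
[1] false OR true OR false = true
[2.1.1.1.3] false AND false = false
[2.1.1.1] false OR true OR false = true
[2.1.1] NOT true = false
[2.1.2.1] false OR true = true
[2.1.2.2] true OR false OR false = true
[2.1.2] true OR true = true
[2.1] false → true (antecedent false ⇒ implication holds) = true
[2] NOT true = false
[root] true OR false = true
Overall: true → honored

Honored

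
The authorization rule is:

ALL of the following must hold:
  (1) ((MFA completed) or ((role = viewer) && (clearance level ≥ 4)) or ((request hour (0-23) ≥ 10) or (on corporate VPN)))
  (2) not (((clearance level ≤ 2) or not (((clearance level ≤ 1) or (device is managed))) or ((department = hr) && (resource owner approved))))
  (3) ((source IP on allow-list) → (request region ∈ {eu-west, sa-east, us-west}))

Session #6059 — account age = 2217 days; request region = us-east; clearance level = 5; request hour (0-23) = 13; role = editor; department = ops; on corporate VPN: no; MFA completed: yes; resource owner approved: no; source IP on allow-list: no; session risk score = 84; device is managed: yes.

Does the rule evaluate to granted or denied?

Granted

Atomic conditions:
  MFA completed: yes → true
  role = viewer: editor == viewer is false
  clearance level ≥ 4: 5 ≥ 4 is true
  request hour (0-23) ≥ 10: 13 ≥ 10 is true
  on corporate VPN: no → false
  clearance level ≤ 2: 5 ≤ 2 is false
  clearance level ≤ 1: 5 ≤ 1 is false
  device is managed: yes → true
  department = hr: ops == hr is false
  resource owner approved: no → false
  source IP on allow-list: no → false
  request region ∈ {eu-west, sa-east, us-west}: us-east is not in the set → false
Combine:
[1.2] false AND true = false
[1.3] true OR false = true
[1] true OR false OR true = true
[2.1.2.1] false OR true = true
[2.1.2] NOT true = false
[2.1.3] false AND false = false
[2.1] false OR false OR false = false
[2] NOT false = true
[3] false → false (antecedent false ⇒ implication holds) = true
[root] true AND true AND true = true
Overall: true → granted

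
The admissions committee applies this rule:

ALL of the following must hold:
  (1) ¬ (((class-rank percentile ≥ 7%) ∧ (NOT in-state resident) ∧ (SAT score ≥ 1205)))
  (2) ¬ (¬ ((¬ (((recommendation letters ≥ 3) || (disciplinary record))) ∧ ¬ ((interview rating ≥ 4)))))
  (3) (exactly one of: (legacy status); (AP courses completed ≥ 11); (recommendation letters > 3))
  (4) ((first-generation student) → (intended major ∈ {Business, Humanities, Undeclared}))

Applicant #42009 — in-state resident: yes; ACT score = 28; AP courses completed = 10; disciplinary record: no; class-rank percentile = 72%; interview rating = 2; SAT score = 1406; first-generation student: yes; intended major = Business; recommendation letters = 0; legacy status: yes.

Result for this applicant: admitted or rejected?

Atomic conditions:
  class-rank percentile ≥ 7%: 72 ≥ 7 is true
  NOT in-state resident: yes → false
  SAT score ≥ 1205: 1406 ≥ 1205 is true
  recommendation letters ≥ 3: 0 ≥ 3 is false
  disciplinary record: no → false
  interview rating ≥ 4: 2 ≥ 4 is false
  legacy status: yes → true
  AP courses completed ≥ 11: 10 ≥ 11 is false
  recommendation letters > 3: 0 > 3 is false
  first-generation student: yes → true
  intended major ∈ {Business, Humanities, Undeclared}: Business is in the set → true
Combine:
[1.1] true AND false AND true = false
[1] NOT false = true
[2.1.1.1.1] false OR false = false
[2.1.1.1] NOT false = true
[2.1.1.2] NOT false = true
[2.1.1] true AND true = true
[2.1] NOT true = false
[2] NOT false = true
[3] exactly-one(true, false, false) = true
[4] true → true = true
[root] true AND true AND true AND true = true
Overall: true → admitted

Admitted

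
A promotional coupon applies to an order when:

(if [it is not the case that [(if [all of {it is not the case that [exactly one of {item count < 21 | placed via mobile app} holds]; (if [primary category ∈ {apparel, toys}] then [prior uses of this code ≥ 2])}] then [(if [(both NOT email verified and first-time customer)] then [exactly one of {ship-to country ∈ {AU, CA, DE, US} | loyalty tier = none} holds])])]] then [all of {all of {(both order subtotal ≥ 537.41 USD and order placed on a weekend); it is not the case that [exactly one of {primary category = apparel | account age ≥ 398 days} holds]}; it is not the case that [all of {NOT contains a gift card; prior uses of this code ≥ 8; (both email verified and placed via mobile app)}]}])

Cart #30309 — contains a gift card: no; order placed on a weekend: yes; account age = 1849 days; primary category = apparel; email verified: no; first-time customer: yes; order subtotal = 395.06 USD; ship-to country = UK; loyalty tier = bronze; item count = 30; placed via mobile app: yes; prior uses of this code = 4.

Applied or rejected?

Atomic conditions:
  item count < 21: 30 < 21 is false
  placed via mobile app: yes → true
  primary category ∈ {apparel, toys}: apparel is in the set → true
  prior uses of this code ≥ 2: 4 ≥ 2 is true
  NOT email verified: no → true
  first-time customer: yes → true
  ship-to country ∈ {AU, CA, DE, US}: UK is not in the set → false
  loyalty tier = none: bronze == none is false
  order subtotal ≥ 537.41 USD: 395.06 ≥ 537.41 is false
  order placed on a weekend: yes → true
  primary category = apparel: apparel == apparel is true
  account age ≥ 398 days: 1849 ≥ 398 is true
  NOT contains a gift card: no → true
  prior uses of this code ≥ 8: 4 ≥ 8 is false
  email verified: no → false
Combine:
[1.1.1.1.1] exactly-one(false, true) = true
[1.1.1.1] NOT true = false
[1.1.1.2] true → true = true
[1.1.1] false AND true = false
[1.1.2.1] true AND true = true
[1.1.2.2] exactly-one(false, false) = false
[1.1.2] true → false = false
[1.1] false → false (antecedent false ⇒ implication holds) = true
[1] NOT true = false
[2.1.1] false AND true = false
[2.1.2.1] exactly-one(true, true) = false
[2.1.2] NOT false = true
[2.1] false AND true = false
[2.2.1.3] false AND true = false
[2.2.1] true AND false AND false = false
[2.2] NOT false = true
[2] false AND true = false
[root] false → false (antecedent false ⇒ implication holds) = true
Overall: true → applied

Applied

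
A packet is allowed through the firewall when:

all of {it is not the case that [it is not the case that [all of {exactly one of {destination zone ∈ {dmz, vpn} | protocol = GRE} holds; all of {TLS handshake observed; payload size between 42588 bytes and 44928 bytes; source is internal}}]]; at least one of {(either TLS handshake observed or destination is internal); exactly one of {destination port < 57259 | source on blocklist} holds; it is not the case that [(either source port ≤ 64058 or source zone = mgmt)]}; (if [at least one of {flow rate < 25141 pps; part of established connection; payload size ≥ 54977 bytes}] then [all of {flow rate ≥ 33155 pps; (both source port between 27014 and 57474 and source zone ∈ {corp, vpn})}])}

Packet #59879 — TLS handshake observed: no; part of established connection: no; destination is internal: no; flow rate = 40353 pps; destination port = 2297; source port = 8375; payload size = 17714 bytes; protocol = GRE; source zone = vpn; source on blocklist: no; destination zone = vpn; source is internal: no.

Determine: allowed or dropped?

Atomic conditions:
  destination zone ∈ {dmz, vpn}: vpn is in the set → true
  protocol = GRE: GRE == GRE is true
  TLS handshake observed: no → false
  payload size between 42588 bytes and 44928 bytes: 17714 in [42588, 44928] is false
  source is internal: no → false
  destination is internal: no → false
  destination port < 57259: 2297 < 57259 is true
  source on blocklist: no → false
  source port ≤ 64058: 8375 ≤ 64058 is true
  source zone = mgmt: vpn == mgmt is false
  flow rate < 25141 pps: 40353 < 25141 is false
  part of established connection: no → false
  payload size ≥ 54977 bytes: 17714 ≥ 54977 is false
  flow rate ≥ 33155 pps: 40353 ≥ 33155 is true
  source port between 27014 and 57474: 8375 in [27014, 57474] is false
  source zone ∈ {corp, vpn}: vpn is in the set → true
Combine:
[1.1.1.1] exactly-one(true, true) = false
[1.1.1.2] false AND false AND false = false
[1.1.1] false AND false = false
[1.1] NOT false = true
[1] NOT true = false
[2.1] false OR false = false
[2.2] exactly-one(true, false) = true
[2.3.1] true OR false = true
[2.3] NOT true = false
[2] false OR true OR false = true
[3.1] false OR false OR false = false
[3.2.2] false AND true = false
[3.2] true AND false = false
[3] false → false (antecedent false ⇒ implication holds) = true
[root] false AND true AND true = false
Overall: false → dropped

Dropped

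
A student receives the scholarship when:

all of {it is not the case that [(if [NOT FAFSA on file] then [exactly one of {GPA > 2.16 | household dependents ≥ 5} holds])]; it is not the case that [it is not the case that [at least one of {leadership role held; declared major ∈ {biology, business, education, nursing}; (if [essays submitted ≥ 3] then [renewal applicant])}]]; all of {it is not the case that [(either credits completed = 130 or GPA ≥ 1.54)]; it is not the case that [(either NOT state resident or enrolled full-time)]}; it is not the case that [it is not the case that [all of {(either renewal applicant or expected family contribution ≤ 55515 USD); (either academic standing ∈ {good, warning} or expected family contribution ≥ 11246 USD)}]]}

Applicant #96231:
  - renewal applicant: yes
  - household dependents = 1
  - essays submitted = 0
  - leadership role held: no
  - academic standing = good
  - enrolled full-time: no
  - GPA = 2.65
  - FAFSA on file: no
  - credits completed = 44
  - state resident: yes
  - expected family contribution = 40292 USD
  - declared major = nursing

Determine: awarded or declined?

Atomic conditions:
  NOT FAFSA on file: no → true
  GPA > 2.16: 2.65 > 2.16 is true
  household dependents ≥ 5: 1 ≥ 5 is false
  leadership role held: no → false
  declared major ∈ {biology, business, education, nursing}: nursing is in the set → true
  essays submitted ≥ 3: 0 ≥ 3 is false
  renewal applicant: yes → true
  credits completed = 130: 44 == 130 is false
  GPA ≥ 1.54: 2.65 ≥ 1.54 is true
  NOT state resident: yes → false
  enrolled full-time: no → false
  expected family contribution ≤ 55515 USD: 40292 ≤ 55515 is true
  academic standing ∈ {good, warning}: good is in the set → true
  expected family contribution ≥ 11246 USD: 40292 ≥ 11246 is true
Combine:
[1.1.2] exactly-one(true, false) = true
[1.1] true → true = true
[1] NOT true = false
[2.1.1.3] false → true (antecedent false ⇒ implication holds) = true
[2.1.1] false OR true OR true = true
[2.1] NOT true = false
[2] NOT false = true
[3.1.1] false OR true = true
[3.1] NOT true = false
[3.2.1] false OR false = false
[3.2] NOT false = true
[3] false AND true = false
[4.1.1.1] true OR true = true
[4.1.1.2] true OR true = true
[4.1.1] true AND true = true
[4.1] NOT true = false
[4] NOT false = true
[root] false AND true AND false AND true = false
Overall: false → declined

Declined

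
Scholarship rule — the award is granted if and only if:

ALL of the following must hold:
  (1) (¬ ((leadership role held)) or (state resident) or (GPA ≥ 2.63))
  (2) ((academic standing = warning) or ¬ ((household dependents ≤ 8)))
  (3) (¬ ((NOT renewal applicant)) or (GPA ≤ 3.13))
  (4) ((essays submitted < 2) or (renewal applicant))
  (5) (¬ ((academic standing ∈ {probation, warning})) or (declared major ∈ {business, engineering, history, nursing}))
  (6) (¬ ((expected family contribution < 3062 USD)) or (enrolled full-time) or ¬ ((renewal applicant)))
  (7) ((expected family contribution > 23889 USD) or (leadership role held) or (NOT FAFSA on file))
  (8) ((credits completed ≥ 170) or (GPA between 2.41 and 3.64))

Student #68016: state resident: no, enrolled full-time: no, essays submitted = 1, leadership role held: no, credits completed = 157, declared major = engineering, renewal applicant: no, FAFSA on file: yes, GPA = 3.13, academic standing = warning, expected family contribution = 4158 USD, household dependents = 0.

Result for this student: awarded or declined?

Declined

Atomic conditions:
  leadership role held: no → false
  state resident: no → false
  GPA ≥ 2.63: 3.13 ≥ 2.63 is true
  academic standing = warning: warning == warning is true
  household dependents ≤ 8: 0 ≤ 8 is true
  NOT renewal applicant: no → true
  GPA ≤ 3.13: 3.13 ≤ 3.13 is true
  essays submitted < 2: 1 < 2 is true
  renewal applicant: no → false
  academic standing ∈ {probation, warning}: warning is in the set → true
  declared major ∈ {business, engineering, history, nursing}: engineering is in the set → true
  expected family contribution < 3062 USD: 4158 < 3062 is false
  enrolled full-time: no → false
  expected family contribution > 23889 USD: 4158 > 23889 is false
  NOT FAFSA on file: yes → false
  credits completed ≥ 170: 157 ≥ 170 is false
  GPA between 2.41 and 3.64: 3.13 in [2.41, 3.64] is true
Combine:
[1.1] NOT false = true
[1] true OR false OR true = true
[2.2] NOT true = false
[2] true OR false = true
[3.1] NOT true = false
[3] false OR true = true
[4] true OR false = true
[5.1] NOT true = false
[5] false OR true = true
[6.1] NOT false = true
[6.3] NOT false = true
[6] true OR false OR true = true
[7] false OR false OR false = false
[8] false OR true = true
[root] true AND true AND true AND true AND true AND true AND false AND true = false
Overall: false → declined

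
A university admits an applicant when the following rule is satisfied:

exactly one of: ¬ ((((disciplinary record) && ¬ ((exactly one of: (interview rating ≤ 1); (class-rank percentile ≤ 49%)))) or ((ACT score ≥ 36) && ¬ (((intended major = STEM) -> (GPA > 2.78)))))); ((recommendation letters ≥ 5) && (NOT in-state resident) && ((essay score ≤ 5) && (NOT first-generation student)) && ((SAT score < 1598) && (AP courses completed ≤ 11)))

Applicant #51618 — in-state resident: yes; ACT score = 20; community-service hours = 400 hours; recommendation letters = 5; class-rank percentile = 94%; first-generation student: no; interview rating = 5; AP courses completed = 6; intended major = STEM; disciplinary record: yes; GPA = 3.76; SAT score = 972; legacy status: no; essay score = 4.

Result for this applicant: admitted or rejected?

Atomic conditions:
  disciplinary record: yes → true
  interview rating ≤ 1: 5 ≤ 1 is false
  class-rank percentile ≤ 49%: 94 ≤ 49 is false
  ACT score ≥ 36: 20 ≥ 36 is false
  intended major = STEM: STEM == STEM is true
  GPA > 2.78: 3.76 > 2.78 is true
  recommendation letters ≥ 5: 5 ≥ 5 is true
  NOT in-state resident: yes → false
  essay score ≤ 5: 4 ≤ 5 is true
  NOT first-generation student: no → true
  SAT score < 1598: 972 < 1598 is true
  AP courses completed ≤ 11: 6 ≤ 11 is true
Combine:
[1.1.1.2.1] exactly-one(false, false) = false
[1.1.1.2] NOT false = true
[1.1.1] true AND true = true
[1.1.2.2.1] true → true = true
[1.1.2.2] NOT true = false
[1.1.2] false AND false = false
[1.1] true OR false = true
[1] NOT true = false
[2.3] true AND true = true
[2.4] true AND true = true
[2] true AND false AND true AND true = false
[root] exactly-one(false, false) = false
Overall: false → rejected

Rejected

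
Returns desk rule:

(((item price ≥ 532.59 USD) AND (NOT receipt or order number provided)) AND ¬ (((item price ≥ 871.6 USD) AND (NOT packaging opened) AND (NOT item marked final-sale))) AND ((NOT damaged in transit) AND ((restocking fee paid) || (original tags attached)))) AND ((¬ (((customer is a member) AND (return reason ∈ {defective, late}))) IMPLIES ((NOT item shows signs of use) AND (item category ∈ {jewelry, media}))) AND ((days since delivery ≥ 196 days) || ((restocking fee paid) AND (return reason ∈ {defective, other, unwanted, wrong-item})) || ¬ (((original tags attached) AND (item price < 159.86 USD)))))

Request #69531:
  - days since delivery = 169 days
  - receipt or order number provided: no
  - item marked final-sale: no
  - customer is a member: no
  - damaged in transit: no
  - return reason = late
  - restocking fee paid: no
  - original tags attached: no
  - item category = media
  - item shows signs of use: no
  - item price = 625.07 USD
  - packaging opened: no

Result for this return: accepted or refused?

Atomic conditions:
  item price ≥ 532.59 USD: 625.07 ≥ 532.59 is true
  NOT receipt or order number provided: no → true
  item price ≥ 871.6 USD: 625.07 ≥ 871.6 is false
  NOT packaging opened: no → true
  NOT item marked final-sale: no → true
  NOT damaged in transit: no → true
  restocking fee paid: no → false
  original tags attached: no → false
  customer is a member: no → false
  return reason ∈ {defective, late}: late is in the set → true
  NOT item shows signs of use: no → true
  item category ∈ {jewelry, media}: media is in the set → true
  days since delivery ≥ 196 days: 169 ≥ 196 is false
  return reason ∈ {defective, other, unwanted, wrong-item}: late is not in the set → false
  item price < 159.86 USD: 625.07 < 159.86 is false
Combine:
[1.1] true AND true = true
[1.2.1] false AND true AND true = false
[1.2] NOT false = true
[1.3.2] false OR false = false
[1.3] true AND false = false
[1] true AND true AND false = false
[2.1.1.1] false AND true = false
[2.1.1] NOT false = true
[2.1.2] true AND true = true
[2.1] true → true = true
[2.2.2] false AND false = false
[2.2.3.1] false AND false = false
[2.2.3] NOT false = true
[2.2] false OR false OR true = true
[2] true AND true = true
[root] false AND true = false
Overall: false → refused

Refused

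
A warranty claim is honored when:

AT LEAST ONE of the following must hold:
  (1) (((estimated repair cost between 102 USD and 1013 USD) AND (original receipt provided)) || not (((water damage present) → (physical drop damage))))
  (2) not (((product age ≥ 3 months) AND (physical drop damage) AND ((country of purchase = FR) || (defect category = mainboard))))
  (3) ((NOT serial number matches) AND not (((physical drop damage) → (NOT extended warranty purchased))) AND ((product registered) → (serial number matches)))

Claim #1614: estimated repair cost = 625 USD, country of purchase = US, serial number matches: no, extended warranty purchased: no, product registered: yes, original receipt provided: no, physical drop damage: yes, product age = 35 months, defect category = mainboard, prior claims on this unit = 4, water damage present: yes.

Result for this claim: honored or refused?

Refused

Atomic conditions:
  estimated repair cost between 102 USD and 1013 USD: 625 in [102, 1013] is true
  original receipt provided: no → false
  water damage present: yes → true
  physical drop damage: yes → true
  product age ≥ 3 months: 35 ≥ 3 is true
  country of purchase = FR: US == FR is false
  defect category = mainboard: mainboard == mainboard is true
  NOT serial number matches: no → true
  NOT extended warranty purchased: no → true
  product registered: yes → true
  serial number matches: no → false
Combine:
[1.1] true AND false = false
[1.2.1] true → true = true
[1.2] NOT true = false
[1] false OR false = false
[2.1.3] false OR true = true
[2.1] true AND true AND true = true
[2] NOT true = false
[3.2.1] true → true = true
[3.2] NOT true = false
[3.3] true → false = false
[3] true AND false AND false = false
[root] false OR false OR false = false
Overall: false → refused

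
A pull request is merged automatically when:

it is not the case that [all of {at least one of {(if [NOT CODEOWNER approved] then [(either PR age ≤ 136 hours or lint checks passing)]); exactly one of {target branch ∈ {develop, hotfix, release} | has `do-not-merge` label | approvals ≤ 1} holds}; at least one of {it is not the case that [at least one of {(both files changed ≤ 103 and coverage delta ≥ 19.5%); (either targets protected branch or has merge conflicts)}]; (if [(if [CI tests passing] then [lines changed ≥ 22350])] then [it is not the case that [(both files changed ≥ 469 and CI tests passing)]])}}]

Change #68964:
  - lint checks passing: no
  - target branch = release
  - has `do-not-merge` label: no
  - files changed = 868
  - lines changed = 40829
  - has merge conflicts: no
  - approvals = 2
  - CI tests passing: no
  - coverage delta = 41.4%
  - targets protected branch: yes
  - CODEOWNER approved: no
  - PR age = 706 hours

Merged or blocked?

Blocked

Atomic conditions:
  NOT CODEOWNER approved: no → true
  PR age ≤ 136 hours: 706 ≤ 136 is false
  lint checks passing: no → false
  target branch ∈ {develop, hotfix, release}: release is in the set → true
  has `do-not-merge` label: no → false
  approvals ≤ 1: 2 ≤ 1 is false
  files changed ≤ 103: 868 ≤ 103 is false
  coverage delta ≥ 19.5%: 41.4 ≥ 19.5 is true
  targets protected branch: yes → true
  has merge conflicts: no → false
  CI tests passing: no → false
  lines changed ≥ 22350: 40829 ≥ 22350 is true
  files changed ≥ 469: 868 ≥ 469 is true
Combine:
[1.1.1.2] false OR false = false
[1.1.1] true → false = false
[1.1.2] exactly-one(true, false, false) = true
[1.1] false OR true = true
[1.2.1.1.1] false AND true = false
[1.2.1.1.2] true OR false = true
[1.2.1.1] false OR true = true
[1.2.1] NOT true = false
[1.2.2.1] false → true (antecedent false ⇒ implication holds) = true
[1.2.2.2.1] true AND false = false
[1.2.2.2] NOT false = true
[1.2.2] true → true = true
[1.2] false OR true = true
[1] true AND true = true
[root] NOT true = false
Overall: false → blocked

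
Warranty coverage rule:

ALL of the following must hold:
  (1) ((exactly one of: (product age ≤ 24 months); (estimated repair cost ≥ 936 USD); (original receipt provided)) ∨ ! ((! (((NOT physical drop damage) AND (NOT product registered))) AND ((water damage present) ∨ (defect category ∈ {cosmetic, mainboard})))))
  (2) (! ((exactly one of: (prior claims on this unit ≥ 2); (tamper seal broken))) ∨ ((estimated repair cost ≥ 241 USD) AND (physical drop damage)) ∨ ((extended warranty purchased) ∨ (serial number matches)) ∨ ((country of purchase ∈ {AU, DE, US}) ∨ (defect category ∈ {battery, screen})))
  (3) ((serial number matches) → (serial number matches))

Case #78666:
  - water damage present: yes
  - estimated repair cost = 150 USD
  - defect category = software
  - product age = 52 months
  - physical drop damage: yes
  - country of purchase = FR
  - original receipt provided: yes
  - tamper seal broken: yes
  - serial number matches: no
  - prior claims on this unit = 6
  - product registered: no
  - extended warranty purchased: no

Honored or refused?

Honored

Atomic conditions:
  product age ≤ 24 months: 52 ≤ 24 is false
  estimated repair cost ≥ 936 USD: 150 ≥ 936 is false
  original receipt provided: yes → true
  NOT physical drop damage: yes → false
  NOT product registered: no → true
  water damage present: yes → true
  defect category ∈ {cosmetic, mainboard}: software is not in the set → false
  prior claims on this unit ≥ 2: 6 ≥ 2 is true
  tamper seal broken: yes → true
  estimated repair cost ≥ 241 USD: 150 ≥ 241 is false
  physical drop damage: yes → true
  extended warranty purchased: no → false
  serial number matches: no → false
  country of purchase ∈ {AU, DE, US}: FR is not in the set → false
  defect category ∈ {battery, screen}: software is not in the set → false
Combine:
[1.1] exactly-one(false, false, true) = true
[1.2.1.1.1] false AND true = false
[1.2.1.1] NOT false = true
[1.2.1.2] true OR false = true
[1.2.1] true AND true = true
[1.2] NOT true = false
[1] true OR false = true
[2.1.1] exactly-one(true, true) = false
[2.1] NOT false = true
[2.2] false AND true = false
[2.3] false OR false = false
[2.4] false OR false = false
[2] true OR false OR false OR false = true
[3] false → false (antecedent false ⇒ implication holds) = true
[root] true AND true AND true = true
Overall: true → honored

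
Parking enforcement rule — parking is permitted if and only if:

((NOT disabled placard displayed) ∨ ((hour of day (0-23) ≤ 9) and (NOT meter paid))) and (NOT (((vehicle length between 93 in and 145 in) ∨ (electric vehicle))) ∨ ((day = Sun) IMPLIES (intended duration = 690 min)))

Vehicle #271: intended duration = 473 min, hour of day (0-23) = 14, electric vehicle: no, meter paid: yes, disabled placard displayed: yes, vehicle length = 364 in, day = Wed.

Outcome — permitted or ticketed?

Ticketed

Atomic conditions:
  NOT disabled placard displayed: yes → false
  hour of day (0-23) ≤ 9: 14 ≤ 9 is false
  NOT meter paid: yes → false
  vehicle length between 93 in and 145 in: 364 in [93, 145] is false
  electric vehicle: no → false
  day = Sun: Wed == Sun is false
  intended duration = 690 min: 473 == 690 is false
Combine:
[1.2] false AND false = false
[1] false OR false = false
[2.1.1] false OR false = false
[2.1] NOT false = true
[2.2] false → false (antecedent false ⇒ implication holds) = true
[2] true OR true = true
[root] false AND true = false
Overall: false → ticketed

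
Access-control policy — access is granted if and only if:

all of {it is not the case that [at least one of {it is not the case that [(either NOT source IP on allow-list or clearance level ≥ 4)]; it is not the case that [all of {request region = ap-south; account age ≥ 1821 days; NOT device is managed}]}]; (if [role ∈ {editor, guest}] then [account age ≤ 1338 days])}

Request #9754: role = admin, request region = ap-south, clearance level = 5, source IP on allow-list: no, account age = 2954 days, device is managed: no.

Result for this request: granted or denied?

Atomic conditions:
  NOT source IP on allow-list: no → true
  clearance level ≥ 4: 5 ≥ 4 is true
  request region = ap-south: ap-south == ap-south is true
  account age ≥ 1821 days: 2954 ≥ 1821 is true
  NOT device is managed: no → true
  role ∈ {editor, guest}: admin is not in the set → false
  account age ≤ 1338 days: 2954 ≤ 1338 is false
Combine:
[1.1.1.1] true OR true = true
[1.1.1] NOT true = false
[1.1.2.1] true AND true AND true = true
[1.1.2] NOT true = false
[1.1] false OR false = false
[1] NOT false = true
[2] false → false (antecedent false ⇒ implication holds) = true
[root] true AND true = true
Overall: true → granted

Granted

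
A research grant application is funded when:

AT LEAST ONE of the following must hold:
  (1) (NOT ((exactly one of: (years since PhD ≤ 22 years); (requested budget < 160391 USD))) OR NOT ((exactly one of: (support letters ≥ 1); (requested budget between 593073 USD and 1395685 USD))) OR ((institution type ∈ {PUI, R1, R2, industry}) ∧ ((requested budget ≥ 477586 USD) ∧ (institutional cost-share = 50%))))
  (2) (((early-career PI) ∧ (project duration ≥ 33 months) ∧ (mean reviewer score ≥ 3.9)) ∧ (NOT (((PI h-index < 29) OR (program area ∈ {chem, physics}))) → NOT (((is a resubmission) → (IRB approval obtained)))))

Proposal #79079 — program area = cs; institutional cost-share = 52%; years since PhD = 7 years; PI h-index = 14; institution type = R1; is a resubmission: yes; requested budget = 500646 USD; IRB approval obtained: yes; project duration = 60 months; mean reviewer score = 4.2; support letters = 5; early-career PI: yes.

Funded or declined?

Funded

Atomic conditions:
  years since PhD ≤ 22 years: 7 ≤ 22 is true
  requested budget < 160391 USD: 500646 < 160391 is false
  support letters ≥ 1: 5 ≥ 1 is true
  requested budget between 593073 USD and 1395685 USD: 500646 in [593073, 1395685] is false
  institution type ∈ {PUI, R1, R2, industry}: R1 is in the set → true
  requested budget ≥ 477586 USD: 500646 ≥ 477586 is true
  institutional cost-share = 50%: 52 == 50 is false
  early-career PI: yes → true
  project duration ≥ 33 months: 60 ≥ 33 is true
  mean reviewer score ≥ 3.9: 4.2 ≥ 3.9 is true
  PI h-index < 29: 14 < 29 is true
  program area ∈ {chem, physics}: cs is not in the set → false
  is a resubmission: yes → true
  IRB approval obtained: yes → true
Combine:
[1.1.1] exactly-one(true, false) = true
[1.1] NOT true = false
[1.2.1] exactly-one(true, false) = true
[1.2] NOT true = false
[1.3.2] true AND false = false
[1.3] true AND false = false
[1] false OR false OR false = false
[2.1] true AND true AND true = true
[2.2.1.1] true OR false = true
[2.2.1] NOT true = false
[2.2.2.1] true → true = true
[2.2.2] NOT true = false
[2.2] false → false (antecedent false ⇒ implication holds) = true
[2] true AND true = true
[root] false OR true = true
Overall: true → funded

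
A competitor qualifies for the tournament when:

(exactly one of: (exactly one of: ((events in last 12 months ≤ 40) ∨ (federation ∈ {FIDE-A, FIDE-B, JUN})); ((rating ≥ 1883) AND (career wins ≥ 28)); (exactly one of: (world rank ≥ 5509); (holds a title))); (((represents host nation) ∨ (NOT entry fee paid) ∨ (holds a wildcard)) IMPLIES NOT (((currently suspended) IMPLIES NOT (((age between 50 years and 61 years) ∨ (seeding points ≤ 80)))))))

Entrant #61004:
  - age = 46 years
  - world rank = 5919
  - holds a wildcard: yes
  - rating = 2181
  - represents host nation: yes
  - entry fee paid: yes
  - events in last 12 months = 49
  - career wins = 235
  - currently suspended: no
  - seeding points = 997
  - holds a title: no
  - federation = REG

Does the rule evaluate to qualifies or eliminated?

Atomic conditions:
  events in last 12 months ≤ 40: 49 ≤ 40 is false
  federation ∈ {FIDE-A, FIDE-B, JUN}: REG is not in the set → false
  rating ≥ 1883: 2181 ≥ 1883 is true
  career wins ≥ 28: 235 ≥ 28 is true
  world rank ≥ 5509: 5919 ≥ 5509 is true
  holds a title: no → false
  represents host nation: yes → true
  NOT entry fee paid: yes → false
  holds a wildcard: yes → true
  currently suspended: no → false
  age between 50 years and 61 years: 46 in [50, 61] is false
  seeding points ≤ 80: 997 ≤ 80 is false
Combine:
[1.1] false OR false = false
[1.2] true AND true = true
[1.3] exactly-one(true, false) = true
[1] exactly-one(false, true, true) = false
[2.1] true OR false OR true = true
[2.2.1.2.1] false OR false = false
[2.2.1.2] NOT false = true
[2.2.1] false → true (antecedent false ⇒ implication holds) = true
[2.2] NOT true = false
[2] true → false = false
[root] exactly-one(false, false) = false
Overall: false → eliminated

Eliminated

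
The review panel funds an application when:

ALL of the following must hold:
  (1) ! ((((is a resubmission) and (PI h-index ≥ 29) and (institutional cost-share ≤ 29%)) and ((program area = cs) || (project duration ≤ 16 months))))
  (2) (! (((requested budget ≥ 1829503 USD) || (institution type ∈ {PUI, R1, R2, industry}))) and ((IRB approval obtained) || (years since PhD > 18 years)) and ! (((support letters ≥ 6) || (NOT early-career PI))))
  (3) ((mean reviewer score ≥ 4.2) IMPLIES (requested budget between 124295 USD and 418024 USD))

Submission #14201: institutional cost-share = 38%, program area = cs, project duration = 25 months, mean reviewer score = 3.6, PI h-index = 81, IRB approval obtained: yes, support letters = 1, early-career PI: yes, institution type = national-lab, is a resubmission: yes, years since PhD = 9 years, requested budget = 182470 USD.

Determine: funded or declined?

Funded

Atomic conditions:
  is a resubmission: yes → true
  PI h-index ≥ 29: 81 ≥ 29 is true
  institutional cost-share ≤ 29%: 38 ≤ 29 is false
  program area = cs: cs == cs is true
  project duration ≤ 16 months: 25 ≤ 16 is false
  requested budget ≥ 1829503 USD: 182470 ≥ 1829503 is false
  institution type ∈ {PUI, R1, R2, industry}: national-lab is not in the set → false
  IRB approval obtained: yes → true
  years since PhD > 18 years: 9 > 18 is false
  support letters ≥ 6: 1 ≥ 6 is false
  NOT early-career PI: yes → false
  mean reviewer score ≥ 4.2: 3.6 ≥ 4.2 is false
  requested budget between 124295 USD and 418024 USD: 182470 in [124295, 418024] is true
Combine:
[1.1.1] true AND true AND false = false
[1.1.2] true OR false = true
[1.1] false AND true = false
[1] NOT false = true
[2.1.1] false OR false = false
[2.1] NOT false = true
[2.2] true OR false = true
[2.3.1] false OR false = false
[2.3] NOT false = true
[2] true AND true AND true = true
[3] false → true (antecedent false ⇒ implication holds) = true
[root] true AND true AND true = true
Overall: true → funded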